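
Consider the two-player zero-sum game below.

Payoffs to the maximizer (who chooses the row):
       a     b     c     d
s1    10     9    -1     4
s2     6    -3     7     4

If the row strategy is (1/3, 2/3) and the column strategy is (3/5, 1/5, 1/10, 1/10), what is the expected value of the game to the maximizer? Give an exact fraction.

163/30

Against (3/5, 1/5, 1/10, 1/10), each row's expected payoff is s1: 81/10; s2: 41/10.
Taking the (1/3, 2/3)-weighted average: (1/3)·(81/10) + (2/3)·(41/10) = 163/30.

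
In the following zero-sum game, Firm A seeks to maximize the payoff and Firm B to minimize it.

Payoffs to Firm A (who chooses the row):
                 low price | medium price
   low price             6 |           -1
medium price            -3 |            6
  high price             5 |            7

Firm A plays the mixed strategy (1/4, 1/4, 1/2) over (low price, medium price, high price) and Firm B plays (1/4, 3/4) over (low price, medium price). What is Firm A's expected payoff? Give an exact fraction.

Against (1/4, 3/4), each row's expected payoff is low price: 3/4; medium price: 15/4; high price: 13/2.
Taking the (1/4, 1/4, 1/2)-weighted average: (1/4)·(3/4) + (1/4)·(15/4) + (1/2)·(13/2) = 35/8.

35/8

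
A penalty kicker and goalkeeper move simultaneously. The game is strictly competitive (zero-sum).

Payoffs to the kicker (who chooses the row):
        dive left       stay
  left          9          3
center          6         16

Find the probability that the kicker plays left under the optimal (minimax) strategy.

5/8

Row minima are 3 and 6, so the kicker's maximin is 6; column maxima are 9 and 16, so the goalkeeper's minimax is 9. These differ, so the equilibrium is in mixed strategies.
Let the kicker play left with probability p. The goalkeeper is indifferent when 9p + 6(1−p) = 3p + 16(1−p), giving p = 5/8.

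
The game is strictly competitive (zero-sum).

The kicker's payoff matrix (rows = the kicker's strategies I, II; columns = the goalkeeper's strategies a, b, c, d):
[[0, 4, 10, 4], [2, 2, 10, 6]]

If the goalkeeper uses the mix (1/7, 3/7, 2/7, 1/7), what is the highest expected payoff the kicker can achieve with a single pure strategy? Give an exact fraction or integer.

36/7

I: (0)·(1/7) + (4)·(3/7) + (10)·(2/7) + (4)·(1/7) = 36/7.
II: (2)·(1/7) + (2)·(3/7) + (10)·(2/7) + (6)·(1/7) = 34/7.
The best pure response is I with expected payoff 36/7.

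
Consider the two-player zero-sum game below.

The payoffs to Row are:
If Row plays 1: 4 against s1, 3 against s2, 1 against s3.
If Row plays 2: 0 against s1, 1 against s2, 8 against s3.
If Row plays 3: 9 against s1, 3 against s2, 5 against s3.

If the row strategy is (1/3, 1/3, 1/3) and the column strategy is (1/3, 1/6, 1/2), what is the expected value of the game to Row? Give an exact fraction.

25/6

Against (1/3, 1/6, 1/2), each row's expected payoff is 1: 7/3; 2: 25/6; 3: 6.
Taking the (1/3, 1/3, 1/3)-weighted average: (1/3)·(7/3) + (1/3)·(25/6) + (1/3)·(6) = 25/6.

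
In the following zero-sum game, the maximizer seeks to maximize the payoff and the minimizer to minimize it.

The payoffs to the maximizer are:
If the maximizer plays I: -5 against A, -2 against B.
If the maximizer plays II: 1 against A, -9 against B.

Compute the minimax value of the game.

-47/13

Row minima are -5 and -9, so the maximizer's maximin is -5; column maxima are 1 and -2, so the minimizer's minimax is -2. These differ, so the equilibrium is in mixed strategies.
Let the maximizer play I with probability p. The minimizer is indifferent when −5p + (1−p) = −2p − 9(1−p), giving p = 10/13.
Let the minimizer play A with probability q. The maximizer is indifferent when −5q − 2(1−q) = q − 9(1−q), giving q = 7/13.
The value is -5·(7/13) + (-2)·(6/13) = -47/13.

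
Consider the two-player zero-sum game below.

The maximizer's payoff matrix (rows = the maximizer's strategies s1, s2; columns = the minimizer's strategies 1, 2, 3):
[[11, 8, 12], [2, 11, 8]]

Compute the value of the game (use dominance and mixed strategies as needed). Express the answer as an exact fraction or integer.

35/4

Column 3 is strictly dominated by 1 for the minimizer (it gives the maximizer more in every row).
The remaining 2×2 game on (s1, s2) × (1, 2) has no saddle point. Let the maximizer play s1 with probability p; indifference gives 11p + 2(1−p) = 8p + 11(1−p), so p = 3/4.
Similarly the minimizer's optimal q on 1 is 1/4, and the value is 11·(1/4) + (8)·(3/4) = 35/4.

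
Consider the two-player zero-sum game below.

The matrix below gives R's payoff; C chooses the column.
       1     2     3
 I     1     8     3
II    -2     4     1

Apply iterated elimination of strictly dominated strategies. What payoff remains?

Column 3 is strictly dominated by 1 for C (1<3, -2<1); eliminate 3.
Row II is strictly dominated by row I (1>-2, 8>4); eliminate II.
Column 2 is strictly dominated by 1 for C (1<8); eliminate 2.
Only (I, 1) remains, with payoff 1.

1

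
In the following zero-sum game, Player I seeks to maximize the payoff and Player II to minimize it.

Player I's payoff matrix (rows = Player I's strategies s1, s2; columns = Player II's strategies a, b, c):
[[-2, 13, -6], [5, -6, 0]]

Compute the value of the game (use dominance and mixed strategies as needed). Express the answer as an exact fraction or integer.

Column a is strictly dominated by c for Player II (it gives Player I more in every row).
The remaining 2×2 game on (s1, s2) × (b, c) has no saddle point. Let Player I play s1 with probability p; indifference gives 13p − 6(1−p) = −6p, so p = 6/25.
Similarly Player II's optimal q on b is 6/25, and the value is 13·(6/25) + (-6)·(19/25) = -36/25.

-36/25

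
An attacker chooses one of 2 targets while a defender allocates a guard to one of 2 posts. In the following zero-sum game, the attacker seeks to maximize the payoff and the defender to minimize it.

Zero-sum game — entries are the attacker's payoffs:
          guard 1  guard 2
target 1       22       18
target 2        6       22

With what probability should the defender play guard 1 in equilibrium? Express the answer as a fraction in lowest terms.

Row minima are 18 and 6, so the attacker's maximin is 18; column maxima are 22 and 22, so the defender's minimax is 22. These differ, so the equilibrium is in mixed strategies.
Let the defender play guard 1 with probability q. The attacker is indifferent when 22q + 18(1−q) = 6q + 22(1−q), giving q = 1/5.

1/5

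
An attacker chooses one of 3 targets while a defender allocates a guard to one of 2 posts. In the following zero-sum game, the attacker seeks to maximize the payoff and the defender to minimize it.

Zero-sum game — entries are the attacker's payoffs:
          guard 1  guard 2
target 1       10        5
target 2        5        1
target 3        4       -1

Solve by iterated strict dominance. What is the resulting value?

5

Column guard 1 is strictly dominated by guard 2 for the defender (5<10, 1<5, -1<4); eliminate guard 1.
Row target 2 is strictly dominated by row target 1 (5>1); eliminate target 2.
Row target 3 is strictly dominated by row target 1 (5>-1); eliminate target 3.
Only (target 1, guard 2) remains, with payoff 5.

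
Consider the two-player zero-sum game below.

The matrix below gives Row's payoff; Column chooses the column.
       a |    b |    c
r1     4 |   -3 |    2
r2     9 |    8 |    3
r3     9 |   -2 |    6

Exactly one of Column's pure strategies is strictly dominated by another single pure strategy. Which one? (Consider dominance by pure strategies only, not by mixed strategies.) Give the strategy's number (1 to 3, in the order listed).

1

Column prefers columns that give Row less. Compare a with b: -3 < 4, 8 < 9, -2 < 9.
So b strictly dominates a for Column; a is strictly dominated.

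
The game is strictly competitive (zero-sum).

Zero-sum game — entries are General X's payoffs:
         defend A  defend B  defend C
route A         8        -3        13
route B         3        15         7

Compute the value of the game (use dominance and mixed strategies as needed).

129/23

Column defend C is strictly dominated by defend A for General Y (it gives General X more in every row).
The remaining 2×2 game on (route A, route B) × (defend A, defend B) has no saddle point. Let General X play route A with probability p; indifference gives 8p + 3(1−p) = −3p + 15(1−p), so p = 12/23.
Similarly General Y's optimal q on defend A is 18/23, and the value is 8·(18/23) + (-3)·(5/23) = 129/23.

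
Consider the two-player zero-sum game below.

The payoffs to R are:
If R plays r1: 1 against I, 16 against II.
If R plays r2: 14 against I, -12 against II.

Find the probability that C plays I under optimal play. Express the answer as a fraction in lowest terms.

28/41

Row minima are 1 and -12, so R's maximin is 1; column maxima are 14 and 16, so C's minimax is 14. These differ, so the equilibrium is in mixed strategies.
Let C play I with probability q. R is indifferent when q + 16(1−q) = 14q − 12(1−q), giving q = 28/41.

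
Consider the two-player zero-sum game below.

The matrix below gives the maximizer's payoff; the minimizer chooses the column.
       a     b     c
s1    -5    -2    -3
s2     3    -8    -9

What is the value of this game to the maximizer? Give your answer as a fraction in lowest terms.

Column b is strictly dominated by c for the minimizer (it gives the maximizer more in every row).
The remaining 2×2 game on (s1, s2) × (a, c) has no saddle point. Let the maximizer play s1 with probability p; indifference gives −5p + 3(1−p) = −3p − 9(1−p), so p = 6/7.
Similarly the minimizer's optimal q on a is 3/7, and the value is -5·(3/7) + (-3)·(4/7) = -27/7.

-27/7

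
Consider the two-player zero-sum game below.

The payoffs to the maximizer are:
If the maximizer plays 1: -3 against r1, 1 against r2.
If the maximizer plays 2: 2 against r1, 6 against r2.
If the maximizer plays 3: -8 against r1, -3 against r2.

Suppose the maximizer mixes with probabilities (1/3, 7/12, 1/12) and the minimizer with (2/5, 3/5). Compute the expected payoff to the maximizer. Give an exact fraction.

Against (2/5, 3/5), each row's expected payoff is 1: -3/5; 2: 22/5; 3: -5.
Taking the (1/3, 7/12, 1/12)-weighted average: (1/3)·(-3/5) + (7/12)·(22/5) + (1/12)·(-5) = 39/20.

39/20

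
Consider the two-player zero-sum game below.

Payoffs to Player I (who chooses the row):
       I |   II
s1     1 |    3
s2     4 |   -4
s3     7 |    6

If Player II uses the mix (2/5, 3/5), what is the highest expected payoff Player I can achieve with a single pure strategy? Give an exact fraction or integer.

s1: (1)·(2/5) + (3)·(3/5) = 11/5.
s2: (4)·(2/5) + (-4)·(3/5) = -4/5.
s3: (7)·(2/5) + (6)·(3/5) = 32/5.
The best pure response is s3 with expected payoff 32/5.

32/5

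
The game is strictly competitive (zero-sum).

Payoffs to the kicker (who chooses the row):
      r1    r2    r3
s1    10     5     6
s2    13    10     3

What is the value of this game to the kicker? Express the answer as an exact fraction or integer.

45/8

Column r1 is strictly dominated by r2 for the goalkeeper (it gives the kicker more in every row).
The remaining 2×2 game on (s1, s2) × (r2, r3) has no saddle point. Let the kicker play s1 with probability p; indifference gives 5p + 10(1−p) = 6p + 3(1−p), so p = 7/8.
Similarly the goalkeeper's optimal q on r2 is 3/8, and the value is 5·(3/8) + (6)·(5/8) = 45/8.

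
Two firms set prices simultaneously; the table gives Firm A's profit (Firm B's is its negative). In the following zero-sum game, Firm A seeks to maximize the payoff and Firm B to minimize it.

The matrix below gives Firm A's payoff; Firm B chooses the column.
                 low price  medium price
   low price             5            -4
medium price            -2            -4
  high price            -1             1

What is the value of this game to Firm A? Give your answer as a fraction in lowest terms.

Row medium price is strictly dominated by row high price, so Firm A never plays it.
The remaining 2×2 game on (low price, high price) × (low price, medium price) has no saddle point. Let Firm A play low price with probability p; indifference gives 5p − (1−p) = −4p + (1−p), so p = 2/11.
Similarly Firm B's optimal q on low price is 5/11, and the value is 5·(5/11) + (-4)·(6/11) = 1/11.

1/11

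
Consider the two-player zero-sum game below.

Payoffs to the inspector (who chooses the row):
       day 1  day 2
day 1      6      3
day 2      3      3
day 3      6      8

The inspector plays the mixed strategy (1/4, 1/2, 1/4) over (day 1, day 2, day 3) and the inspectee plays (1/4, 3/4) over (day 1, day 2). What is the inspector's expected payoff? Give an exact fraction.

69/16

Against (1/4, 3/4), each row's expected payoff is day 1: 15/4; day 2: 3; day 3: 15/2.
Taking the (1/4, 1/2, 1/4)-weighted average: (1/4)·(15/4) + (1/2)·(3) + (1/4)·(15/2) = 69/16.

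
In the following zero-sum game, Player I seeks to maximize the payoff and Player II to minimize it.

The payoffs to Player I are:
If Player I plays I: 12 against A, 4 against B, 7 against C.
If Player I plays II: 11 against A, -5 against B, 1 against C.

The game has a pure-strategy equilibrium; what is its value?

Row minima: 4, -5 → Player I's maximin is 4.
Column maxima: 12, 4, 7 → Player II's minimax is 4.
They coincide at (I, B), so the value is 4.

4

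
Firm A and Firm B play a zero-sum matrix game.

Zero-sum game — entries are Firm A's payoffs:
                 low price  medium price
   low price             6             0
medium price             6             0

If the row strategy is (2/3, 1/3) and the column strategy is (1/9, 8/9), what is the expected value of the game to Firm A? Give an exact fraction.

2/3

Against (1/9, 8/9), each row's expected payoff is low price: 2/3; medium price: 2/3.
Taking the (2/3, 1/3)-weighted average: (2/3)·(2/3) + (1/3)·(2/3) = 2/3.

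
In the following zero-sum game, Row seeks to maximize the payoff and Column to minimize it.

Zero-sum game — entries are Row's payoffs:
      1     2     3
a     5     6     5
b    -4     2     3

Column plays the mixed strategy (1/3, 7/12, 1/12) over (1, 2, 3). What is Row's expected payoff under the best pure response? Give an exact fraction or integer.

67/12

a: (5)·(1/3) + (6)·(7/12) + (5)·(1/12) = 67/12.
b: (-4)·(1/3) + (2)·(7/12) + (3)·(1/12) = 1/12.
The best pure response is a with expected payoff 67/12.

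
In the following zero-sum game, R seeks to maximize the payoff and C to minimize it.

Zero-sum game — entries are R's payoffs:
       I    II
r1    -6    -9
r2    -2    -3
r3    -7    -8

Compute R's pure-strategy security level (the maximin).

The worst-case payoff for each row is r1: -9, r2: -3, r3: -8.
The best of these is -3.

-3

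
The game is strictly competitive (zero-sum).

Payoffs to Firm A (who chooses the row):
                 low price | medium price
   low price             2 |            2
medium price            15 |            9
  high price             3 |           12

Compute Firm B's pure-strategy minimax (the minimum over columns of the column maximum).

12

The worst case (largest entry) in each column is low price: 15, medium price: 12.
The best (smallest) of these is 12.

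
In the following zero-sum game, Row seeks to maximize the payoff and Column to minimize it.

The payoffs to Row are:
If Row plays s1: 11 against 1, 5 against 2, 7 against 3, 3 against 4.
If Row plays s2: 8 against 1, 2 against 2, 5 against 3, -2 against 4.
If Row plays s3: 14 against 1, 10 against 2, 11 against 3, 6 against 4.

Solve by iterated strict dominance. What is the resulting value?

Row s2 is strictly dominated by row s1 (11>8, 5>2, 7>5, 3>-2); eliminate s2.
Column 3 is strictly dominated by 2 for Column (5<7, 10<11); eliminate 3.
Column 1 is strictly dominated by 2 for Column (5<11, 10<14); eliminate 1.
Row s1 is strictly dominated by row s3 (10>5, 6>3); eliminate s1.
Column 2 is strictly dominated by 4 for Column (6<10); eliminate 2.
Only (s3, 4) remains, with payoff 6.

6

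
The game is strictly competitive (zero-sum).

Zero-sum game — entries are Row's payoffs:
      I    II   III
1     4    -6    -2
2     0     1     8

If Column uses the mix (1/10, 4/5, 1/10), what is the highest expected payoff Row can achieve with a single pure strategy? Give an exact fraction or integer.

8/5

1: (4)·(1/10) + (-6)·(4/5) + (-2)·(1/10) = -23/5.
2: (0)·(1/10) + (1)·(4/5) + (8)·(1/10) = 8/5.
The best pure response is 2 with expected payoff 8/5.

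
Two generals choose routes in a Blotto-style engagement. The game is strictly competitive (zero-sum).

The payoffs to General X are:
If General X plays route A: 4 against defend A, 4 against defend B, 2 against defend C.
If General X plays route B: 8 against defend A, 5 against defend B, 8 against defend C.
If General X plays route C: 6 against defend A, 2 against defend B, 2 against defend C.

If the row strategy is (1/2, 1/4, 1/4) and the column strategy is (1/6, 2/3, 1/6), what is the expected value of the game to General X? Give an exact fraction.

Against (1/6, 2/3, 1/6), each row's expected payoff is route A: 11/3; route B: 6; route C: 8/3.
Taking the (1/2, 1/4, 1/4)-weighted average: (1/2)·(11/3) + (1/4)·(6) + (1/4)·(8/3) = 4.

4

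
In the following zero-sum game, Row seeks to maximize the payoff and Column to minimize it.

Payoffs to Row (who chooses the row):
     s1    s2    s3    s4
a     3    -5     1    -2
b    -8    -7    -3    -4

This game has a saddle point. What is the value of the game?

Row minima: -5, -8 → Row's maximin is -5.
Column maxima: 3, -5, 1, -2 → Column's minimax is -5.
They coincide at (a, s2), so the value is -5.

-5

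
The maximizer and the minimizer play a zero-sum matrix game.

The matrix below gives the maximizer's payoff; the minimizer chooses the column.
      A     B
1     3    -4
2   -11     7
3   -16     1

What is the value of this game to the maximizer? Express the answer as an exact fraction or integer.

-23/25

Row 3 is strictly dominated by row 2, so the maximizer never plays it.
The remaining 2×2 game on (1, 2) × (A, B) has no saddle point. Let the maximizer play 1 with probability p; indifference gives 3p − 11(1−p) = −4p + 7(1−p), so p = 18/25.
Similarly the minimizer's optimal q on A is 11/25, and the value is 3·(11/25) + (-4)·(14/25) = -23/25.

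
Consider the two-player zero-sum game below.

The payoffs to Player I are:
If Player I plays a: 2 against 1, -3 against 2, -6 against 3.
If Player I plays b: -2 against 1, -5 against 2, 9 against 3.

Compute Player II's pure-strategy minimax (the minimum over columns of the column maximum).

The worst case (largest entry) in each column is 1: 2, 2: -3, 3: 9.
The best (smallest) of these is -3.

-3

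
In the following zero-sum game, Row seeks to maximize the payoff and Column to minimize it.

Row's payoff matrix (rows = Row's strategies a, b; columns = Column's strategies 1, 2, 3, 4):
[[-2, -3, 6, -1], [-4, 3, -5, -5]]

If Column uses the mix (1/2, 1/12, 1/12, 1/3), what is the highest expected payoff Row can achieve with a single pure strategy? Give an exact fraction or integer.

a: (-2)·(1/2) + (-3)·(1/12) + (6)·(1/12) + (-1)·(1/3) = -13/12.
b: (-4)·(1/2) + (3)·(1/12) + (-5)·(1/12) + (-5)·(1/3) = -23/6.
The best pure response is a with expected payoff -13/12.

-13/12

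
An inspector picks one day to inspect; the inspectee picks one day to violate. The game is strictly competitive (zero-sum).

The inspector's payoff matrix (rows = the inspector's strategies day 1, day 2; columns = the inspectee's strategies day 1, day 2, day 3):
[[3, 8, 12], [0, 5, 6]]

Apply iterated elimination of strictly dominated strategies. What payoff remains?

3

Column day 2 is strictly dominated by day 1 for the inspectee (3<8, 0<5); eliminate day 2.
Row day 2 is strictly dominated by row day 1 (3>0, 12>6); eliminate day 2.
Column day 3 is strictly dominated by day 1 for the inspectee (3<12); eliminate day 3.
Only (day 1, day 1) remains, with payoff 3.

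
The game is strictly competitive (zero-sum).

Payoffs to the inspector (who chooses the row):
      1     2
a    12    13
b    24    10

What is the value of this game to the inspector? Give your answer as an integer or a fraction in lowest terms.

64/5

Row minima are 12 and 10, so the inspector's maximin is 12; column maxima are 24 and 13, so the inspectee's minimax is 13. These differ, so the equilibrium is in mixed strategies.
Let the inspector play a with probability p. The inspectee is indifferent when 12p + 24(1−p) = 13p + 10(1−p), giving p = 14/15.
Let the inspectee play 1 with probability q. The inspector is indifferent when 12q + 13(1−q) = 24q + 10(1−q), giving q = 1/5.
The value is 12·(1/5) + (13)·(4/5) = 64/5.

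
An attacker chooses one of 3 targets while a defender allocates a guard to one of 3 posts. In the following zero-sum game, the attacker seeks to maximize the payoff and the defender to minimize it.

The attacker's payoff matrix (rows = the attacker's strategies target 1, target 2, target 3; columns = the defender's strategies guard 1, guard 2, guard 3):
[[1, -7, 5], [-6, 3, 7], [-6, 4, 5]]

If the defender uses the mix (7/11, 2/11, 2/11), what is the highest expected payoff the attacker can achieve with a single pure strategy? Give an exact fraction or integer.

target 1: (1)·(7/11) + (-7)·(2/11) + (5)·(2/11) = 3/11.
target 2: (-6)·(7/11) + (3)·(2/11) + (7)·(2/11) = -2.
target 3: (-6)·(7/11) + (4)·(2/11) + (5)·(2/11) = -24/11.
The best pure response is target 1 with expected payoff 3/11.

3/11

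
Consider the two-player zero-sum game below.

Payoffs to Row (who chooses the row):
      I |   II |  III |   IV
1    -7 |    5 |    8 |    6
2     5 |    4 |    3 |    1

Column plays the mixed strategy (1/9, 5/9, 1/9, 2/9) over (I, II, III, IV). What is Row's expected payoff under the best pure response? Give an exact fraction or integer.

1: (-7)·(1/9) + (5)·(5/9) + (8)·(1/9) + (6)·(2/9) = 38/9.
2: (5)·(1/9) + (4)·(5/9) + (3)·(1/9) + (1)·(2/9) = 10/3.
The best pure response is 1 with expected payoff 38/9.

38/9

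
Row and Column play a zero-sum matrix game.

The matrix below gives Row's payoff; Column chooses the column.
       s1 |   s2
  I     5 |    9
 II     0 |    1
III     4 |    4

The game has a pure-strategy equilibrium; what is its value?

5

Row minima: 5, 0, 4 → Row's maximin is 5.
Column maxima: 5, 9 → Column's minimax is 5.
They coincide at (I, s1), so the value is 5.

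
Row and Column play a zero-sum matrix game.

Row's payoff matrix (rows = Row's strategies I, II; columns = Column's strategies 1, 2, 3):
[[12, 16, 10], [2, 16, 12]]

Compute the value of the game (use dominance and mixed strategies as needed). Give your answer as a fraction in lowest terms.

31/3

Column 2 is strictly dominated by 3 for Column (it gives Row more in every row).
The remaining 2×2 game on (I, II) × (1, 3) has no saddle point. Let Row play I with probability p; indifference gives 12p + 2(1−p) = 10p + 12(1−p), so p = 5/6.
Similarly Column's optimal q on 1 is 1/6, and the value is 12·(1/6) + (10)·(5/6) = 31/3.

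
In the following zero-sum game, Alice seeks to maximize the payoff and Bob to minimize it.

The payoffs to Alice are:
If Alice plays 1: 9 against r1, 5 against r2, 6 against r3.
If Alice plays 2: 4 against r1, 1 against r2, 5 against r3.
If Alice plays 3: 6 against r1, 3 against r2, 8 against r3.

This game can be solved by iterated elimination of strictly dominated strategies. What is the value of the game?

Row 2 is strictly dominated by row 1 (9>4, 5>1, 6>5); eliminate 2.
Column r3 is strictly dominated by r2 for Bob (5<6, 3<8); eliminate r3.
Row 3 is strictly dominated by row 1 (9>6, 5>3); eliminate 3.
Column r1 is strictly dominated by r2 for Bob (5<9); eliminate r1.
Only (1, r2) remains, with payoff 5.

5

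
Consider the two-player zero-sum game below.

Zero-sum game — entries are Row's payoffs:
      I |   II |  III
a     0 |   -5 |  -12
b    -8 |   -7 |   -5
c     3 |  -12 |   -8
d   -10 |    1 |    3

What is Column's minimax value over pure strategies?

The worst case (largest entry) in each column is I: 3, II: 1, III: 3.
The best (smallest) of these is 1.

1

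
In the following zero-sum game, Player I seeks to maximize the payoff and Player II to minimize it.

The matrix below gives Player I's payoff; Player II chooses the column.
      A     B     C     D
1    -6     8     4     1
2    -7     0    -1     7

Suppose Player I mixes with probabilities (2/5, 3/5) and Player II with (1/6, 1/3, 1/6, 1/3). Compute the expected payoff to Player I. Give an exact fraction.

5/3

Against (1/6, 1/3, 1/6, 1/3), each row's expected payoff is 1: 8/3; 2: 1.
Taking the (2/5, 3/5)-weighted average: (2/5)·(8/3) + (3/5)·(1) = 5/3.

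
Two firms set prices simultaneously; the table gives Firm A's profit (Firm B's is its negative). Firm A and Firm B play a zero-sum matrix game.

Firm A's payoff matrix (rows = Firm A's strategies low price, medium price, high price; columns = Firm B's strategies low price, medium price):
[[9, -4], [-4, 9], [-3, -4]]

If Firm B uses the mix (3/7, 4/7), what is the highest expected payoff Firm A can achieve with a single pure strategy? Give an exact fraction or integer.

low price: (9)·(3/7) + (-4)·(4/7) = 11/7.
medium price: (-4)·(3/7) + (9)·(4/7) = 24/7.
high price: (-3)·(3/7) + (-4)·(4/7) = -25/7.
The best pure response is medium price with expected payoff 24/7.

24/7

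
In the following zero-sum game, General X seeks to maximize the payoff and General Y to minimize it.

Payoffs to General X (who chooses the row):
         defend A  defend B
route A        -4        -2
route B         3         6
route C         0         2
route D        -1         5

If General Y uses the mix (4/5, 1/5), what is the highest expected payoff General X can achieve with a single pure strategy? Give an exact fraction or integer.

route A: (-4)·(4/5) + (-2)·(1/5) = -18/5.
route B: (3)·(4/5) + (6)·(1/5) = 18/5.
route C: (0)·(4/5) + (2)·(1/5) = 2/5.
route D: (-1)·(4/5) + (5)·(1/5) = 1/5.
The best pure response is route B with expected payoff 18/5.

18/5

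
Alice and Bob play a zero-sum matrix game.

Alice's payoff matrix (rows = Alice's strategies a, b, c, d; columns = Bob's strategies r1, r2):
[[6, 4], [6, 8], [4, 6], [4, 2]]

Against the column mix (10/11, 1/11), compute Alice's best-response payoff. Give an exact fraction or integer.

a: (6)·(10/11) + (4)·(1/11) = 64/11.
b: (6)·(10/11) + (8)·(1/11) = 68/11.
c: (4)·(10/11) + (6)·(1/11) = 46/11.
d: (4)·(10/11) + (2)·(1/11) = 42/11.
The best pure response is b with expected payoff 68/11.

68/11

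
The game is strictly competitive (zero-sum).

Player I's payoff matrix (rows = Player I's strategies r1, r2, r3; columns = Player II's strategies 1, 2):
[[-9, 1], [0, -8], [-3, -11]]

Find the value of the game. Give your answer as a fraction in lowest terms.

Row r3 is strictly dominated by row r2, so Player I never plays it.
The remaining 2×2 game on (r1, r2) × (1, 2) has no saddle point. Let Player I play r1 with probability p; indifference gives −9p = p − 8(1−p), so p = 4/9.
Similarly Player II's optimal q on 1 is 1/2, and the value is -9·(1/2) + (1)·(1/2) = -4.

-4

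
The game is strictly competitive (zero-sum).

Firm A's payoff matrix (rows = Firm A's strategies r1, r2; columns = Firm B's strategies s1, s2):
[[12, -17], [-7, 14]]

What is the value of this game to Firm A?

Row minima are -17 and -7, so Firm A's maximin is -7; column maxima are 12 and 14, so Firm B's minimax is 12. These differ, so the equilibrium is in mixed strategies.
Let Firm A play r1 with probability p. Firm B is indifferent when 12p − 7(1−p) = −17p + 14(1−p), giving p = 21/50.
Let Firm B play s1 with probability q. Firm A is indifferent when 12q − 17(1−q) = −7q + 14(1−q), giving q = 31/50.
The value is 12·(31/50) + (-17)·(19/50) = 49/50.

49/50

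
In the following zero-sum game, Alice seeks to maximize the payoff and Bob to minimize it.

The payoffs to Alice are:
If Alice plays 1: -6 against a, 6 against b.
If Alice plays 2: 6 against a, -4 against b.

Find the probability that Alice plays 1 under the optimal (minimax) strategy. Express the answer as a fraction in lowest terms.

Row minima are -6 and -4, so Alice's maximin is -4; column maxima are 6 and 6, so Bob's minimax is 6. These differ, so the equilibrium is in mixed strategies.
Let Alice play 1 with probability p. Bob is indifferent when −6p + 6(1−p) = 6p − 4(1−p), giving p = 5/11.

5/11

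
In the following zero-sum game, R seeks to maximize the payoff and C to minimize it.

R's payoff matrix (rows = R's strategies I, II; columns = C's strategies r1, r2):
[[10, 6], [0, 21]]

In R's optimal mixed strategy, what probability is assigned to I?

Row minima are 6 and 0, so R's maximin is 6; column maxima are 10 and 21, so C's minimax is 10. These differ, so the equilibrium is in mixed strategies.
Let R play I with probability p. C is indifferent when 10p = 6p + 21(1−p), giving p = 21/25.

21/25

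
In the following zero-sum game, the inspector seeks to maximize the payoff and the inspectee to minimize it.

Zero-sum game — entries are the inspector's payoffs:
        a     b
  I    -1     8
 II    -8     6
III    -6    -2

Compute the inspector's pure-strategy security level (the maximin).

-1

The worst-case payoff for each row is I: -1, II: -8, III: -6.
The best of these is -1.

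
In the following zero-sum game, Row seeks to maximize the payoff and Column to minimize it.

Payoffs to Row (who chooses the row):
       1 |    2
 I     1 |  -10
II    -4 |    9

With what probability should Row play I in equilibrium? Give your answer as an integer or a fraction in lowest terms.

Row minima are -10 and -4, so Row's maximin is -4; column maxima are 1 and 9, so Column's minimax is 1. These differ, so the equilibrium is in mixed strategies.
Let Row play I with probability p. Column is indifferent when p − 4(1−p) = −10p + 9(1−p), giving p = 13/24.

13/24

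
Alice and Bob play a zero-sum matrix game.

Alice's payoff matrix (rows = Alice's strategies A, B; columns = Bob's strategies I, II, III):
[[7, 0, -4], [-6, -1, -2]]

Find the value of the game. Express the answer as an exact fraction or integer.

-38/15

Column II is strictly dominated by III for Bob (it gives Alice more in every row).
The remaining 2×2 game on (A, B) × (I, III) has no saddle point. Let Alice play A with probability p; indifference gives 7p − 6(1−p) = −4p − 2(1−p), so p = 4/15.
Similarly Bob's optimal q on I is 2/15, and the value is 7·(2/15) + (-4)·(13/15) = -38/15.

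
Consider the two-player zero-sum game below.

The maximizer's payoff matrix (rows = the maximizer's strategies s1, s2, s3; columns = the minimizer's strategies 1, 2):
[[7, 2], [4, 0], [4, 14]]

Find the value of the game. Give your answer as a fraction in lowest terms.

6

Row s2 is strictly dominated by row s1, so the maximizer never plays it.
The remaining 2×2 game on (s1, s3) × (1, 2) has no saddle point. Let the maximizer play s1 with probability p; indifference gives 7p + 4(1−p) = 2p + 14(1−p), so p = 2/3.
Similarly the minimizer's optimal q on 1 is 4/5, and the value is 7·(4/5) + (2)·(1/5) = 6.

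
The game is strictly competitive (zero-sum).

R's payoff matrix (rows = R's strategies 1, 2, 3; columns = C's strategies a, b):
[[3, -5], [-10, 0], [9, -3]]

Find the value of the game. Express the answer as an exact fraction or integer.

Row 1 is strictly dominated by row 3, so R never plays it.
The remaining 2×2 game on (2, 3) × (a, b) has no saddle point. Let R play 2 with probability p; indifference gives −10p + 9(1−p) = −3(1−p), so p = 6/11.
Similarly C's optimal q on a is 3/22, and the value is -10·(3/22) + (0)·(19/22) = -15/11.

-15/11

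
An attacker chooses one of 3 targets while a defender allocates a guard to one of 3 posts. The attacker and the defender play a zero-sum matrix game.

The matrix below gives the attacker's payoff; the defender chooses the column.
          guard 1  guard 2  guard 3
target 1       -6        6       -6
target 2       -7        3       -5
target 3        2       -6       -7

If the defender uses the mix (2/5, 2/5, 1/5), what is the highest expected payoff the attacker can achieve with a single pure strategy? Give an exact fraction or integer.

-6/5

target 1: (-6)·(2/5) + (6)·(2/5) + (-6)·(1/5) = -6/5.
target 2: (-7)·(2/5) + (3)·(2/5) + (-5)·(1/5) = -13/5.
target 3: (2)·(2/5) + (-6)·(2/5) + (-7)·(1/5) = -3.
The best pure response is target 1 with expected payoff -6/5.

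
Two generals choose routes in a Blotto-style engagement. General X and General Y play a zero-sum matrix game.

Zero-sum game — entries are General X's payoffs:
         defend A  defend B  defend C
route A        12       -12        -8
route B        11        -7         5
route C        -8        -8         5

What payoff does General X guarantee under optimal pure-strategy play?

Row minima: -12, -7, -8 → General X's maximin is -7.
Column maxima: 12, -7, 5 → General Y's minimax is -7.
They coincide at (route B, defend B), so the value is -7.

-7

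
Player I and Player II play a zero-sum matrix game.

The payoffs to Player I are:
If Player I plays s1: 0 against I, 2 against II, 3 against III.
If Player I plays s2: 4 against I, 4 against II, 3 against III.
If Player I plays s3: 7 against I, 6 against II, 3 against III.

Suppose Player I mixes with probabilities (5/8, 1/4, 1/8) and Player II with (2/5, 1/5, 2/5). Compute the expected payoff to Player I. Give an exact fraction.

51/20

Against (2/5, 1/5, 2/5), each row's expected payoff is s1: 8/5; s2: 18/5; s3: 26/5.
Taking the (5/8, 1/4, 1/8)-weighted average: (5/8)·(8/5) + (1/4)·(18/5) + (1/8)·(26/5) = 51/20.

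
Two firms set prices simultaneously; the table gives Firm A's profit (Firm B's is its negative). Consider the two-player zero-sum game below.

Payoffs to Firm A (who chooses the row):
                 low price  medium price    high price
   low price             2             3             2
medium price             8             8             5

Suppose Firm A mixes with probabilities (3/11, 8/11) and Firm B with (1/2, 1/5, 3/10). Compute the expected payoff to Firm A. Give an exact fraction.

317/55

Against (1/2, 1/5, 3/10), each row's expected payoff is low price: 11/5; medium price: 71/10.
Taking the (3/11, 8/11)-weighted average: (3/11)·(11/5) + (8/11)·(71/10) = 317/55.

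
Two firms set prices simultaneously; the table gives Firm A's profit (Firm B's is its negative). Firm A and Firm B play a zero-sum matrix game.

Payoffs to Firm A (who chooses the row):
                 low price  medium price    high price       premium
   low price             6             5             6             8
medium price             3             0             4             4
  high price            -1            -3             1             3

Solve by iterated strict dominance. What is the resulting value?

Row high price is strictly dominated by row low price (6>-1, 5>-3, 6>1, 8>3); eliminate high price.
Row medium price is strictly dominated by row low price (6>3, 5>0, 6>4, 8>4); eliminate medium price.
Column low price is strictly dominated by medium price for Firm B (5<6); eliminate low price.
Column premium is strictly dominated by medium price for Firm B (5<8); eliminate premium.
Column high price is strictly dominated by medium price for Firm B (5<6); eliminate high price.
Only (low price, medium price) remains, with payoff 5.

5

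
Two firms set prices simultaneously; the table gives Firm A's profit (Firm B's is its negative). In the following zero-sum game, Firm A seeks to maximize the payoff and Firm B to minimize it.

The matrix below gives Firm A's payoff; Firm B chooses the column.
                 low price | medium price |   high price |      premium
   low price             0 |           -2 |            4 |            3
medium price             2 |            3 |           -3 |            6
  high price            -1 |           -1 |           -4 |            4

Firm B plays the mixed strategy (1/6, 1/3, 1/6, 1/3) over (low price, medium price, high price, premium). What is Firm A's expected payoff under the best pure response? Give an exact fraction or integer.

low price: (0)·(1/6) + (-2)·(1/3) + (4)·(1/6) + (3)·(1/3) = 1.
medium price: (2)·(1/6) + (3)·(1/3) + (-3)·(1/6) + (6)·(1/3) = 17/6.
high price: (-1)·(1/6) + (-1)·(1/3) + (-4)·(1/6) + (4)·(1/3) = 1/6.
The best pure response is medium price with expected payoff 17/6.

17/6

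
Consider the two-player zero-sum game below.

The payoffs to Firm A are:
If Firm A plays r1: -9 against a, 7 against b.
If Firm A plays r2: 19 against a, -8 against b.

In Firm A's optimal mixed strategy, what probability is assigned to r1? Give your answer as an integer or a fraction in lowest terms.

Row minima are -9 and -8, so Firm A's maximin is -8; column maxima are 19 and 7, so Firm B's minimax is 7. These differ, so the equilibrium is in mixed strategies.
Let Firm A play r1 with probability p. Firm B is indifferent when −9p + 19(1−p) = 7p − 8(1−p), giving p = 27/43.

27/43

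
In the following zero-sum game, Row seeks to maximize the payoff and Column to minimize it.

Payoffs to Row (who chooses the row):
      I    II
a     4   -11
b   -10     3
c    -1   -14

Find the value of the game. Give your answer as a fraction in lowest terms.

Row c is strictly dominated by row a, so Row never plays it.
The remaining 2×2 game on (a, b) × (I, II) has no saddle point. Let Row play a with probability p; indifference gives 4p − 10(1−p) = −11p + 3(1−p), so p = 13/28.
Similarly Column's optimal q on I is 1/2, and the value is 4·(1/2) + (-11)·(1/2) = -7/2.

-7/2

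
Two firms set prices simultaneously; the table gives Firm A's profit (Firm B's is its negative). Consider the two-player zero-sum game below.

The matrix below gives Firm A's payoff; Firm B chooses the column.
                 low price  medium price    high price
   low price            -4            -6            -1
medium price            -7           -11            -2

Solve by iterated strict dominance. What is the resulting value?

Row medium price is strictly dominated by row low price (-4>-7, -6>-11, -1>-2); eliminate medium price.
Column high price is strictly dominated by low price for Firm B (-4<-1); eliminate high price.
Column low price is strictly dominated by medium price for Firm B (-6<-4); eliminate low price.
Only (low price, medium price) remains, with payoff -6.

-6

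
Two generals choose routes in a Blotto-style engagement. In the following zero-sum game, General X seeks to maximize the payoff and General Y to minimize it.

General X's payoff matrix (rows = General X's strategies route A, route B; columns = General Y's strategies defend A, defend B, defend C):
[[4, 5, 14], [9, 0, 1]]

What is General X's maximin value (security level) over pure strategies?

The worst-case payoff for each row is route A: 4, route B: 0.
The best of these is 4.

4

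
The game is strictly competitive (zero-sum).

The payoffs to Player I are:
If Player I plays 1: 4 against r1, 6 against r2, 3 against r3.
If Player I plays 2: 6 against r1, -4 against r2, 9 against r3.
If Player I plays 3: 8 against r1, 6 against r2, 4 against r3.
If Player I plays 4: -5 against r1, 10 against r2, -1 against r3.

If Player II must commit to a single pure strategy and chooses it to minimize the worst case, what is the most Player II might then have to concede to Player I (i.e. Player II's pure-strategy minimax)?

8

The worst case (largest entry) in each column is r1: 8, r2: 10, r3: 9.
The best (smallest) of these is 8.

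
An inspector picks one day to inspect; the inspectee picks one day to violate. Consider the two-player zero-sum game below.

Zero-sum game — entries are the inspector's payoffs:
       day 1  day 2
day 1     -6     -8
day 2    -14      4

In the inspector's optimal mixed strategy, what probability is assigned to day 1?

Row minima are -8 and -14, so the inspector's maximin is -8; column maxima are -6 and 4, so the inspectee's minimax is -6. These differ, so the equilibrium is in mixed strategies.
Let the inspector play day 1 with probability p. The inspectee is indifferent when −6p − 14(1−p) = −8p + 4(1−p), giving p = 9/10.

9/10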